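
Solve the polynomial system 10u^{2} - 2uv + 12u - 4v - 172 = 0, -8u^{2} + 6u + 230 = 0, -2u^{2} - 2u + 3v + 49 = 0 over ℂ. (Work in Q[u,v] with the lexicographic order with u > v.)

{(-5, -3)}

Compute a lex Gröbner basis by Buchberger's algorithm.
f_1 = 10u^{2} - 2uv + 12u - 4v - 172, LT = u^{2}.
f_2 = -8u^{2} + 6u + 230, LT = u^{2}.
f_3 = -2u^{2} - 2u + 3v + 49, LT = u^{2}.

S(f_1,f_2): lcm = u^{2}. S = -\tfrac{1}{5}uv + \tfrac{39}{20}u - \tfrac{2}{5}v + \tfrac{231}{20}.
  leading term uv: no divisor's leading term divides it; move -\tfrac{1}{5}uv to the remainder.
  leading term u: no divisor's leading term divides it; move \tfrac{39}{20}u to the remainder.
  leading term v: no divisor's leading term divides it; move -\tfrac{2}{5}v to the remainder.
  leading term 1: no divisor's leading term divides it; move \tfrac{231}{20} to the remainder.
  remainder -\tfrac{1}{5}uv + \tfrac{39}{20}u - \tfrac{2}{5}v + \tfrac{231}{20} ≠ 0; add h_4 = -\tfrac{1}{5}uv + \tfrac{39}{20}u - \tfrac{2}{5}v + \tfrac{231}{20} to the basis.

S(f_1,f_3): lcm = u^{2}. S = -\tfrac{1}{5}uv + \tfrac{1}{5}u + \tfrac{11}{10}v + \tfrac{73}{10}.
  leading term uv: subtract (1)·h_4 from -\tfrac{1}{5}uv + \tfrac{1}{5}u + \tfrac{11}{10}v + \tfrac{73}{10} → -\tfrac{7}{4}u + \tfrac{3}{2}v - \tfrac{17}{4}
  leading term u: no divisor's leading term divides it; move -\tfrac{7}{4}u to the remainder.
  leading term v: no divisor's leading term divides it; move \tfrac{3}{2}v to the remainder.
  leading term 1: no divisor's leading term divides it; move -\tfrac{17}{4} to the remainder.
  remainder -\tfrac{7}{4}u + \tfrac{3}{2}v - \tfrac{17}{4} ≠ 0; add h_5 = -\tfrac{7}{4}u + \tfrac{3}{2}v - \tfrac{17}{4} to the basis.

S(f_1,h_4): lcm = u^{2}v. S = \tfrac{39}{4}u^{2} - \tfrac{1}{5}uv^{2} - \tfrac{4}{5}uv + \tfrac{231}{4}u - \tfrac{2}{5}v^{2} - \tfrac{86}{5}v.
  leading term u^{2}: subtract (\tfrac{39}{40})·f_1 from \tfrac{39}{4}u^{2} - \tfrac{1}{5}uv^{2} - \tfrac{4}{5}uv + \tfrac{231}{4}u - \tfrac{2}{5}v^{2} - \tfrac{86}{5}v → -\tfrac{1}{5}uv^{2} + \tfrac{23}{20}uv + \tfrac{921}{20}u - \tfrac{2}{5}v^{2} - \tfrac{133}{10}v + \tfrac{1677}{10}
  leading term uv^{2}: subtract (v)·h_4 from -\tfrac{1}{5}uv^{2} + \tfrac{23}{20}uv + \tfrac{921}{20}u - \tfrac{2}{5}v^{2} - \tfrac{133}{10}v + \tfrac{1677}{10} → -\tfrac{4}{5}uv + \tfrac{921}{20}u - \tfrac{497}{20}v + \tfrac{1677}{10}
  leading term uv: subtract (4)·h_4 from -\tfrac{4}{5}uv + \tfrac{921}{20}u - \tfrac{497}{20}v + \tfrac{1677}{10} → \tfrac{153}{4}u - \tfrac{93}{4}v + \tfrac{243}{2}
  leading term u: subtract (-\tfrac{153}{7})·h_5 from \tfrac{153}{4}u - \tfrac{93}{4}v + \tfrac{243}{2} → \tfrac{267}{28}v + \tfrac{801}{28}
  leading term v: no divisor's leading term divides it; move \tfrac{267}{28}v to the remainder.
  leading term 1: no divisor's leading term divides it; move \tfrac{801}{28} to the remainder.
  remainder \tfrac{267}{28}v + \tfrac{801}{28} ≠ 0; add h_6 = \tfrac{267}{28}v + \tfrac{801}{28} to the basis.

The other S-polynomials (S(f_2,f_3), S(f_2,h_4), S(f_3,h_4), S(f_1,h_5), S(f_2,h_5), S(f_3,h_5), S(h_4,h_5), S(f_1,h_6), S(f_2,h_6), S(f_3,h_6), S(h_4,h_6), S(h_5,h_6)) all reduce to 0 modulo the current basis, so we have a Gröbner basis.
Inter-reduce: drop elements whose leading term is divisible by another's, tail-reduce, and make monic.
Reduced Gröbner basis: {u + 5, v + 3}.

The lex basis is triangular: the last element involves only v. Solving v + 3 = 0 gives v ∈ {-3}; substituting each value into the earlier elements determines the remaining variables.
  v = -3: the earlier basis element becomes u + 5 = 0, giving u = -5 — point (-5, -3).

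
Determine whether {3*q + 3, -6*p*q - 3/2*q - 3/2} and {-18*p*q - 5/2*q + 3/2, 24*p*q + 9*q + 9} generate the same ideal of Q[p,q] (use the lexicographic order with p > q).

No, the ideals differ.

Since reduced Gröbner bases are canonical representatives of ideals under a given ordering, it suffices to compute and compare them.
Buchberger on the first generating set:
f_1 = 3*q + 3, LT = q.
f_2 = -6*p*q - 3/2*q - 3/2, LT = p*q.

S(f_1,f_2): lcm = p*q. S = p - 1/4*q - 1/4.
  leading term p: no divisor's leading term divides it; move p to the remainder.
  leading term q: subtract (-1/12)·f_1 from -1/4*q - 1/4 → 0
  remainder p ≠ 0; add g_3 = p to the basis.

The other S-polynomials (S(f_1,g_3), S(f_2,g_3)) all reduce to 0 modulo the current basis, so we have a Gröbner basis.
Inter-reduce: drop elements whose leading term is divisible by another's, tail-reduce, and make monic.
Reduced Gröbner basis: {p, q + 1}.

Buchberger on the second generating set:
h_1 = -18*p*q - 5/2*q + 3/2, LT = p*q.
h_2 = 24*p*q + 9*q + 9, LT = p*q.

S(h_1,h_2): lcm = p*q. S = -17/72*q - 11/24.
  leading term q: no divisor's leading term divides it; move -17/72*q to the remainder.
  leading term 1: no divisor's leading term divides it; move -11/24 to the remainder.
  remainder -17/72*q - 11/24 ≠ 0; add k_3 = -17/72*q - 11/24 to the basis.

S(h_1,k_3): lcm = p*q. S = -33/17*p + 5/36*q - 1/12.
  leading term p: no divisor's leading term divides it; move -33/17*p to the remainder.
  leading term q: subtract (-10/17)·k_3 from 5/36*q - 1/12 → -6/17
  leading term 1: no divisor's leading term divides it; move -6/17 to the remainder.
  remainder -33/17*p - 6/17 ≠ 0; add k_4 = -33/17*p - 6/17 to the basis.

The other S-polynomials (S(h_2,k_3), S(h_1,k_4), S(h_2,k_4), S(k_3,k_4)) all reduce to 0 modulo the current basis, so we have a Gröbner basis.
Inter-reduce: drop elements whose leading term is divisible by another's, tail-reduce, and make monic.
Reduced Gröbner basis: {p + 2/11, q + 33/17}.

These differ, so the ideals are not equal.
The same test decides containment: I ⊆ J iff every generator of I reduces to 0 modulo a Gröbner basis of J.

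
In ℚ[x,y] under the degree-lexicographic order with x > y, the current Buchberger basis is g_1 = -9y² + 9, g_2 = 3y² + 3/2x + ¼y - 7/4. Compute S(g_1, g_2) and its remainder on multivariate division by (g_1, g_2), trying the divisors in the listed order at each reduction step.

S(g_1, g_2) = -½x - 1/12y - 5/12; remainder on division = -½x - 1/12y - 5/12.

lcm(LM(g_1), LM(g_2)) = y².
S = (lcm/LT(g_1))·g_1 − (lcm/LT(g_2))·g_2 = -½x - 1/12y - 5/12.
Reduce S modulo (g_1, g_2) in that order:
  leading term x: no divisor's leading term divides it; move -½x to the remainder.
  leading term y: no divisor's leading term divides it; move -1/12y to the remainder.
  leading term 1: no divisor's leading term divides it; move -5/12 to the remainder.
The remainder -½x - 1/12y - 5/12 is nonzero, so it would be added as the next basis element.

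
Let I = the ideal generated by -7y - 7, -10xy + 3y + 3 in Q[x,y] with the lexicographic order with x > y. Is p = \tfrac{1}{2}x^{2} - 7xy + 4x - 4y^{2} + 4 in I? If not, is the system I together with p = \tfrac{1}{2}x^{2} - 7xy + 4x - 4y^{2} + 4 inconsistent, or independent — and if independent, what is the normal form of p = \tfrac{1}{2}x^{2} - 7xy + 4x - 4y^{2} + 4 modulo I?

First compute the reduced Gröbner basis of I by Buchberger's algorithm.
f_1 = -7y - 7, LT = y.
f_2 = -10xy + 3y + 3, LT = xy.

S(f_1,f_2): lcm = xy. S = x + \tfrac{3}{10}y + \tfrac{3}{10}.
  leading term x: no divisor's leading term divides it; move x to the remainder.
  leading term y: subtract (-\tfrac{3}{70})·f_1 from \tfrac{3}{10}y + \tfrac{3}{10} → 0
  remainder x ≠ 0; add h_3 = x to the basis.

S(f_1,h_3): leading monomials are coprime, so the S-polynomial reduces to 0 (Buchberger's first criterion).
S(f_2,h_3): lcm = xy. S = -\tfrac{3}{10}y - \tfrac{3}{10}.
  leading term y: subtract (\tfrac{3}{70})·f_1 from -\tfrac{3}{10}y - \tfrac{3}{10} → 0
  remainder 0.

Every S-polynomial of the final basis reduces to 0, so we have a Gröbner basis.
Inter-reduce: drop elements whose leading term is divisible by another's, tail-reduce, and make monic.
Reduced Gröbner basis: {x, y + 1}.
Label its elements g_1 = x, g_2 = y + 1.

Reduce p = \tfrac{1}{2}x^{2} - 7xy + 4x - 4y^{2} + 4 modulo G:
  leading term x^{2}: subtract (\tfrac{1}{2}x)·g_1 from \tfrac{1}{2}x^{2} - 7xy + 4x - 4y^{2} + 4 → -7xy + 4x - 4y^{2} + 4
  leading term xy: subtract (-7y)·g_1 from -7xy + 4x - 4y^{2} + 4 → 4x - 4y^{2} + 4
  leading term x: subtract (4)·g_1 from 4x - 4y^{2} + 4 → -4y^{2} + 4
  leading term y^{2}: subtract (-4y)·g_2 from -4y^{2} + 4 → 4y + 4
  leading term y: subtract (4)·g_2 from 4y + 4 → 0
  normal form = 0.
Since the normal form is 0, p ∈ I.

Ideal membership is decidable via reduction modulo a Gröbner basis.

\tfrac{1}{2}x^{2} - 7xy + 4x - 4y^{2} + 4 lies in I (it reduces to 0).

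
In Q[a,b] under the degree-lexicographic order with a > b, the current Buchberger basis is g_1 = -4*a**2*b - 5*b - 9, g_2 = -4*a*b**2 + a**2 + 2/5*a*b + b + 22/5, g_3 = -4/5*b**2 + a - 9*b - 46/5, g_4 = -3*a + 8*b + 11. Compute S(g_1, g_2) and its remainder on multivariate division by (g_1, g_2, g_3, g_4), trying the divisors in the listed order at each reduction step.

S(g_1, g_2) = 1/4*a**3 + 1/10*a**2*b + 1/4*a*b + 5/4*b**2 + 11/10*a + 9/4*b; remainder on division = -283247/6480*b - 283247/6480.

lcm(LM(g_1), LM(g_2)) = a**2*b**2.
S = (lcm/LT(g_1))·g_1 − (lcm/LT(g_2))·g_2 = 1/4*a**3 + 1/10*a**2*b + 1/4*a*b + 5/4*b**2 + 11/10*a + 9/4*b.
Reduce S modulo (g_1, g_2, g_3, g_4) in that order:
  leading term a**3: subtract (-1/12*a**2)·g_4 from 1/4*a**3 + 1/10*a**2*b + 1/4*a*b + 5/4*b**2 + 11/10*a + 9/4*b → 23/30*a**2*b + 11/12*a**2 + 1/4*a*b + 5/4*b**2 + 11/10*a + 9/4*b
  leading term a**2*b: subtract (-23/120)·g_1 from 23/30*a**2*b + 11/12*a**2 + 1/4*a*b + 5/4*b**2 + 11/10*a + 9/4*b → 11/12*a**2 + 1/4*a*b + 5/4*b**2 + 11/10*a + 31/24*b - 69/40
  leading term a**2: subtract (-11/36*a)·g_4 from 11/12*a**2 + 1/4*a*b + 5/4*b**2 + 11/10*a + 31/24*b - 69/40 → 97/36*a*b + 5/4*b**2 + 803/180*a + 31/24*b - 69/40
  leading term a*b: subtract (-97/108*b)·g_4 from 97/36*a*b + 5/4*b**2 + 803/180*a + 31/24*b - 69/40 → 911/108*b**2 + 803/180*a + 2413/216*b - 69/40
  leading term b**2: subtract (-4555/432)·g_3 from 911/108*b**2 + 803/180*a + 2413/216*b - 69/40 → 32411/2160*a - 36169/432*b - 26657/270
  leading term a: subtract (-32411/6480)·g_4 from 32411/2160*a - 36169/432*b - 26657/270 → -283247/6480*b - 283247/6480
  leading term b: no divisor's leading term divides it; move -283247/6480*b to the remainder.
  leading term 1: no divisor's leading term divides it; move -283247/6480 to the remainder.
The remainder -283247/6480*b - 283247/6480 is nonzero, so it would be added as the next basis element.
An S-polynomial is built so that the two leading terms cancel; whether anything survives reduction is exactly the Gröbner-basis criterion.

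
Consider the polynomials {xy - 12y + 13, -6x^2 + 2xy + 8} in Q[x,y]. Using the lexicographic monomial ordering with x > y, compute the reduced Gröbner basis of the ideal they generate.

f_1 = xy - 12y + 13, LT = xy.
f_2 = -6x^2 + 2xy + 8, LT = x^2.

S(f_1,f_2): lcm = x^2y. S = 1/3xy^2 - 12xy + 13x + 4/3y.
  leading term xy^2: subtract (1/3y)·f_1 from 1/3xy^2 - 12xy + 13x + 4/3y → -12xy + 13x + 4y^2 - 3y
  leading term xy: subtract (-12)·f_1 from -12xy + 13x + 4y^2 - 3y → 13x + 4y^2 - 147y + 156
  leading term x: no divisor's leading term divides it; move 13x to the remainder.
  leading term y^2: no divisor's leading term divides it; move 4y^2 to the remainder.
  leading term y: no divisor's leading term divides it; move -147y to the remainder.
  leading term 1: no divisor's leading term divides it; move 156 to the remainder.
  remainder 13x + 4y^2 - 147y + 156 ≠ 0; add g_3 = 13x + 4y^2 - 147y + 156 to the basis.

S(f_1,g_3): lcm = xy. S = -4/13y^3 + 147/13y^2 - 24y + 13.
  leading term y^3: no divisor's leading term divides it; move -4/13y^3 to the remainder.
  leading term y^2: no divisor's leading term divides it; move 147/13y^2 to the remainder.
  leading term y: no divisor's leading term divides it; move -24y to the remainder.
  leading term 1: no divisor's leading term divides it; move 13 to the remainder.
  remainder -4/13y^3 + 147/13y^2 - 24y + 13 ≠ 0; add g_4 = -4/13y^3 + 147/13y^2 - 24y + 13 to the basis.

The other S-polynomials (S(f_2,g_3), S(f_1,g_4), S(f_2,g_4), S(g_3,g_4)) all reduce to 0 modulo the current basis, so we have a Gröbner basis.
Inter-reduce: drop elements whose leading term is divisible by another's, tail-reduce, and make monic.

G = {x + 4/13y^2 - 147/13y + 12, y^3 - 147/4y^2 + 78y - 169/4}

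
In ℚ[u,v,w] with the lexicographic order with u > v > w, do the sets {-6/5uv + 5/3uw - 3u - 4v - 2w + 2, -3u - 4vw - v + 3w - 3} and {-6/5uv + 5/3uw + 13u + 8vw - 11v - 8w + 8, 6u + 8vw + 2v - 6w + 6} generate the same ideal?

No, the ideals differ.

For a fixed monomial order, each ideal has a unique reduced Gröbner basis; comparing bases decides equality.
Buchberger on the first generating set:
f_1 = -6/5uv + 5/3uw - 3u - 4v - 2w + 2, LT = uv.
f_2 = -3u - 4vw - v + 3w - 3, LT = u.

S(f_1,f_2): lcm = uv. S = -25/18uw + 5/2u - 4/3v²w - ⅓v² + vw + 7/3v + 5/3w - 5/3.
  reduce S modulo (f_1, f_2):
  remainder -4/3v²w - ⅓v² + 50/27vw² - 101/54vw + 3/2v - 25/18w² + 50/9w - 25/6 ≠ 0; add g_3 = -4/3v²w - ⅓v² + 50/27vw² - 101/54vw + 3/2v - 25/18w² + 50/9w - 25/6 to the basis.

The other S-polynomials (S(f_1,g_3), S(f_2,g_3)) all reduce to 0 modulo the current basis, so we have a Gröbner basis.
Inter-reduce: drop elements whose leading term is divisible by another's, tail-reduce, and make monic.
Reduced Gröbner basis: {u + 4/3vw + ⅓v - w + 1, v²w + ¼v² - 25/18vw² + 101/72vw - 9/8v + 25/24w² - 25/6w + 25/8}.

Buchberger on the second generating set:
h_1 = -6/5uv + 5/3uw + 13u + 8vw - 11v - 8w + 8, LT = uv.
h_2 = 6u + 8vw + 2v - 6w + 6, LT = u.

S(h_1,h_2): lcm = uv. S = -25/18uw - 65/6u - 4/3v²w - ⅓v² - 17/3vw + 49/6v + 20/3w - 20/3.
  reduce S modulo (h_1, h_2):
  remainder -4/3v²w - ⅓v² + 50/27vw² + 499/54vw + 106/9v - 25/18w² - 25/9w + 25/6 ≠ 0; add k_3 = -4/3v²w - ⅓v² + 50/27vw² + 499/54vw + 106/9v - 25/18w² - 25/9w + 25/6 to the basis.

The other S-polynomials (S(h_1,k_3), S(h_2,k_3)) all reduce to 0 modulo the current basis, so we have a Gröbner basis.
Inter-reduce: drop elements whose leading term is divisible by another's, tail-reduce, and make monic.
Reduced Gröbner basis: {u + 4/3vw + ⅓v - w + 1, v²w + ¼v² - 25/18vw² - 499/72vw - 53/6v + 25/24w² + 25/12w - 25/8}.

These differ, so the ideals are not equal.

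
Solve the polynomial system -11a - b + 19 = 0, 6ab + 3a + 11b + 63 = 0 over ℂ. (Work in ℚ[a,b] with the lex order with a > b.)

{(2, -3), (-68/33, 125/3)}

Compute a lex Gröbner basis by Buchberger's algorithm.
f_1 = -11a - b + 19, LT = a.
f_2 = 6ab + 3a + 11b + 63, LT = ab.

S(f_1,f_2): lcm = ab. S = -½a + 1/11b² - 235/66b - 21/2.
  leading term a: subtract (1/22)·f_1 from -½a + 1/11b² - 235/66b - 21/2 → 1/11b² - 116/33b - 125/11
  leading term b²: no divisor's leading term divides it; move 1/11b² to the remainder.
  leading term b: no divisor's leading term divides it; move -116/33b to the remainder.
  leading term 1: no divisor's leading term divides it; move -125/11 to the remainder.
  remainder 1/11b² - 116/33b - 125/11 ≠ 0; add h_3 = 1/11b² - 116/33b - 125/11 to the basis.

The other S-polynomials (S(f_1,h_3), S(f_2,h_3)) all reduce to 0 modulo the current basis, so we have a Gröbner basis.
Inter-reduce: drop elements whose leading term is divisible by another's, tail-reduce, and make monic.
Reduced Gröbner basis: {a + 1/11b - 19/11, b² - 116/3b - 125}.

A lex Gröbner basis eliminates variables successively. Here b² - 116/3b - 125 depends only on b, with roots {-3, 125/3}; lifting each root through the earlier basis elements recovers the full solutions.
  b = -3: the earlier basis element becomes a - 2 = 0, giving a = 2 — point (2, -3).
  b = 125/3: the earlier basis element becomes a + 68/33 = 0, giving a = -68/33 — point (-68/33, 125/3).
Each listed point satisfies every original equation (direct substitution).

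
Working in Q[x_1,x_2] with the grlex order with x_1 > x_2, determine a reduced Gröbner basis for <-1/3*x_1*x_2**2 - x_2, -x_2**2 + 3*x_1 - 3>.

f_1 = -1/3*x_1*x_2**2 - x_2, LT = x_1*x_2**2.
f_2 = -x_2**2 + 3*x_1 - 3, LT = x_2**2.

S(f_1,f_2): lcm = x_1*x_2**2. S = 3*x_1**2 - 3*x_1 + 3*x_2.
  reduce S modulo (f_1, f_2):
  remainder 3*x_1**2 - 3*x_1 + 3*x_2 ≠ 0; add g_3 = 3*x_1**2 - 3*x_1 + 3*x_2 to the basis.

The other S-polynomials (S(f_1,g_3), S(f_2,g_3)) all reduce to 0 modulo the current basis, so we have a Gröbner basis.
Inter-reduce: drop elements whose leading term is divisible by another's, tail-reduce, and make monic.

G = {x_1**2 - x_1 + x_2, x_2**2 - 3*x_1 + 3}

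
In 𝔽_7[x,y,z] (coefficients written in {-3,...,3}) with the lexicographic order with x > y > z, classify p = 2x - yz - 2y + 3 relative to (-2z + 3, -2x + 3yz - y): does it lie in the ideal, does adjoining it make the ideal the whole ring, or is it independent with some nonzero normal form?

Adjoining 2x - yz - 2y + 3 makes the ideal the whole ring: the system is inconsistent.

First compute the reduced Gröbner basis of I by Buchberger's algorithm.
f_1 = -2z + 3, LT = z.
f_2 = -2x + 3yz - y, LT = x.

The S-polynomials (S(f_1,f_2)) all reduce to 0 modulo the current basis, so we have a Gröbner basis.
Inter-reduce: drop elements whose leading term is divisible by another's, tail-reduce, and make monic.
Reduced Gröbner basis: {x, z + 2}.
Label its elements g_1 = x, g_2 = z + 2.

Reduce p = 2x - yz - 2y + 3 modulo G:
  leading term x: subtract (2)·g_1 from 2x - yz - 2y + 3 → -yz - 2y + 3
  leading term yz: subtract (-y)·g_2 from -yz - 2y + 3 → 3
  leading term 1: no divisor's leading term divides it; move 3 to the remainder.
  normal form = 3.
The normal form is nonzero, so p ∉ I. Since p minus its normal form lies in I, I + (p) = I + (r) where r = 3; decide whether this ideal is the whole ring.
Here r = 3 is a nonzero constant, hence a unit: 1 ∈ I + (p), the Gröbner basis of I + (p) is {1}, and the enlarged system has no common solution — adjoining p is inconsistent.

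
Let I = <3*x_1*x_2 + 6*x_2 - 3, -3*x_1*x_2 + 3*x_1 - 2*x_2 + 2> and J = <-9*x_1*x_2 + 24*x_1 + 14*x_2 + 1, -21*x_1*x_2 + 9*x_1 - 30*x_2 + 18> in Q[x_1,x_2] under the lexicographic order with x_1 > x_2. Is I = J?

Two ideals are equal iff their reduced Gröbner bases coincide (the reduced basis is unique for a fixed ordering).
Buchberger on the first generating set:
f_1 = 3*x_1*x_2 + 6*x_2 - 3, LT = x_1*x_2.
f_2 = -3*x_1*x_2 + 3*x_1 - 2*x_2 + 2, LT = x_1*x_2.

S(f_1,f_2): lcm = x_1*x_2. S = x_1 + 4/3*x_2 - 1/3.
  leading term x_1: no divisor's leading term divides it; move x_1 to the remainder.
  leading term x_2: no divisor's leading term divides it; move 4/3*x_2 to the remainder.
  leading term 1: no divisor's leading term divides it; move -1/3 to the remainder.
  remainder x_1 + 4/3*x_2 - 1/3 ≠ 0; add g_3 = x_1 + 4/3*x_2 - 1/3 to the basis.

S(f_1,g_3): lcm = x_1*x_2. S = -4/3*x_2**2 + 7/3*x_2 - 1.
  leading term x_2**2: no divisor's leading term divides it; move -4/3*x_2**2 to the remainder.
  leading term x_2: no divisor's leading term divides it; move 7/3*x_2 to the remainder.
  leading term 1: no divisor's leading term divides it; move -1 to the remainder.
  remainder -4/3*x_2**2 + 7/3*x_2 - 1 ≠ 0; add g_4 = -4/3*x_2**2 + 7/3*x_2 - 1 to the basis.

The other S-polynomials (S(f_2,g_3), S(f_1,g_4), S(f_2,g_4), S(g_3,g_4)) all reduce to 0 modulo the current basis, so we have a Gröbner basis.
Inter-reduce: drop elements whose leading term is divisible by another's, tail-reduce, and make monic.
Reduced Gröbner basis: {x_1 + 4/3*x_2 - 1/3, x_2**2 - 7/4*x_2 + 3/4}.

Buchberger on the second generating set:
h_1 = -9*x_1*x_2 + 24*x_1 + 14*x_2 + 1, LT = x_1*x_2.
h_2 = -21*x_1*x_2 + 9*x_1 - 30*x_2 + 18, LT = x_1*x_2.

S(h_1,h_2): lcm = x_1*x_2. S = -47/21*x_1 - 188/63*x_2 + 47/63.
  leading term x_1: no divisor's leading term divides it; move -47/21*x_1 to the remainder.
  leading term x_2: no divisor's leading term divides it; move -188/63*x_2 to the remainder.
  leading term 1: no divisor's leading term divides it; move 47/63 to the remainder.
  remainder -47/21*x_1 - 188/63*x_2 + 47/63 ≠ 0; add k_3 = -47/21*x_1 - 188/63*x_2 + 47/63 to the basis.

S(h_1,k_3): lcm = x_1*x_2. S = -8/3*x_1 - 4/3*x_2**2 - 11/9*x_2 - 1/9.
  leading term x_1: subtract (56/47)·k_3 from -8/3*x_1 - 4/3*x_2**2 - 11/9*x_2 - 1/9 → -4/3*x_2**2 + 7/3*x_2 - 1
  leading term x_2**2: no divisor's leading term divides it; move -4/3*x_2**2 to the remainder.
  leading term x_2: no divisor's leading term divides it; move 7/3*x_2 to the remainder.
  leading term 1: no divisor's leading term divides it; move -1 to the remainder.
  remainder -4/3*x_2**2 + 7/3*x_2 - 1 ≠ 0; add k_4 = -4/3*x_2**2 + 7/3*x_2 - 1 to the basis.

The other S-polynomials (S(h_2,k_3), S(h_1,k_4), S(h_2,k_4), S(k_3,k_4)) all reduce to 0 modulo the current basis, so we have a Gröbner basis.
Inter-reduce: drop elements whose leading term is divisible by another's, tail-reduce, and make monic.
Reduced Gröbner basis: {x_1 + 4/3*x_2 - 1/3, x_2**2 - 7/4*x_2 + 3/4}.

Same reduced basis, so the two generating sets span the same ideal.

Yes, the ideals are equal.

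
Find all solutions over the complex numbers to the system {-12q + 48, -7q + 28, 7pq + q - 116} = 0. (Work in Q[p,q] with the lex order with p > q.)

Compute a lex Gröbner basis by Buchberger's algorithm.
f_1 = -12q + 48, LT = q.
f_2 = -7q + 28, LT = q.
f_3 = 7pq + q - 116, LT = pq.

S(f_1,f_3): lcm = pq. S = -4p - 1/7q + 116/7.
  leading term p: no divisor's leading term divides it; move -4p to the remainder.
  leading term q: subtract (1/84)·f_1 from -1/7q + 116/7 → 16
  leading term 1: no divisor's leading term divides it; move 16 to the remainder.
  remainder -4p + 16 ≠ 0; add h_4 = -4p + 16 to the basis.

The other S-polynomials (S(f_1,f_2), S(f_2,f_3), S(f_1,h_4), S(f_2,h_4), S(f_3,h_4)) all reduce to 0 modulo the current basis, so we have a Gröbner basis.
Inter-reduce: drop elements whose leading term is divisible by another's, tail-reduce, and make monic.
Reduced Gröbner basis: {p - 4, q - 4}.

The lex basis is triangular: the last element involves only q. Solving q - 4 = 0 gives q ∈ {4}; substituting each value into the earlier elements determines the remaining variables.
  q = 4: the earlier basis element becomes p - 4 = 0, giving p = 4 — point (4, 4).

{(4, 4)}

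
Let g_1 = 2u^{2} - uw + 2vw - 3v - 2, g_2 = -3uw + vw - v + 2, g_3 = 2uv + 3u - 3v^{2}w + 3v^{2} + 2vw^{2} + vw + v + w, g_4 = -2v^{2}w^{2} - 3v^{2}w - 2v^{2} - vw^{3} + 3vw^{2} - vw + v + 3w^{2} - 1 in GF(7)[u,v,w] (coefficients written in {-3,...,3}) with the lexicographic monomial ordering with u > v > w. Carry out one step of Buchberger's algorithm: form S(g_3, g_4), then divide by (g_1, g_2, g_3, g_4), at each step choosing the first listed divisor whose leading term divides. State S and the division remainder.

S(g_3, g_4) = 2uv^{2}w - uv^{2} + 3uvw^{3} + 3uvw^{2} + 3uvw - 3uv - 2uw^{2} + 3u + 2v^{3}w^{3} - 2v^{3}w^{2} + v^{2}w^{4} - 3v^{2}w^{3} - 3v^{2}w^{2} - 3vw^{3}; remainder on division = 0.

lcm(LM(g_3), LM(g_4)) = uv^{2}w^{2}.
S = (lcm/LT(g_3))·g_3 − (lcm/LT(g_4))·g_4 = 2uv^{2}w - uv^{2} + 3uvw^{3} + 3uvw^{2} + 3uvw - 3uv - 2uw^{2} + 3u + 2v^{3}w^{3} - 2v^{3}w^{2} + v^{2}w^{4} - 3v^{2}w^{3} - 3v^{2}w^{2} - 3vw^{3}.
Reduce S modulo (g_1, g_2, g_3, g_4) in that order:
  leading term uv^{2}w: subtract (-3v^{2})·g_2 from 2uv^{2}w - uv^{2} + 3uvw^{3} + 3uvw^{2} + 3uvw - 3uv - 2uw^{2} + 3u + 2v^{3}w^{3} - 2v^{3}w^{2} + v^{2}w^{4} - 3v^{2}w^{3} - 3v^{2}w^{2} - 3vw^{3} → -uv^{2} + 3uvw^{3} + 3uvw^{2} + 3uvw - 3uv - 2uw^{2} + 3u + 2v^{3}w^{3} - 2v^{3}w^{2} + 3v^{3}w - 3v^{3} + v^{2}w^{4} - 3v^{2}w^{3} - 3v^{2}w^{2} - v^{2} - 3vw^{3}
  leading term uv^{2}: subtract (3v)·g_3 from -uv^{2} + 3uvw^{3} + 3uvw^{2} + 3uvw - 3uv - 2uw^{2} + 3u + 2v^{3}w^{3} - 2v^{3}w^{2} + 3v^{3}w - 3v^{3} + v^{2}w^{4} - 3v^{2}w^{3} - 3v^{2}w^{2} - v^{2} - 3vw^{3} → 3uvw^{3} + 3uvw^{2} + 3uvw + 2uv - 2uw^{2} + 3u + 2v^{3}w^{3} - 2v^{3}w^{2} - 2v^{3}w + 2v^{3} + v^{2}w^{4} - 3v^{2}w^{3} - 2v^{2}w^{2} - 3v^{2}w + 3v^{2} - 3vw^{3} - 3vw
  leading term uvw^{3}: subtract (-vw^{2})·g_2 from 3uvw^{3} + 3uvw^{2} + 3uvw + 2uv - 2uw^{2} + 3u + 2v^{3}w^{3} - 2v^{3}w^{2} - 2v^{3}w + 2v^{3} + v^{2}w^{4} - 3v^{2}w^{3} - 2v^{2}w^{2} - 3v^{2}w + 3v^{2} - 3vw^{3} - 3vw → 3uvw^{2} + 3uvw + 2uv - 2uw^{2} + 3u + 2v^{3}w^{3} - 2v^{3}w^{2} - 2v^{3}w + 2v^{3} + v^{2}w^{4} - 2v^{2}w^{3} - 3v^{2}w^{2} - 3v^{2}w + 3v^{2} - 3vw^{3} + 2vw^{2} - 3vw
  leading term uvw^{2}: subtract (-vw)·g_2 from 3uvw^{2} + 3uvw + 2uv - 2uw^{2} + 3u + 2v^{3}w^{3} - 2v^{3}w^{2} - 2v^{3}w + 2v^{3} + v^{2}w^{4} - 2v^{2}w^{3} - 3v^{2}w^{2} - 3v^{2}w + 3v^{2} - 3vw^{3} + 2vw^{2} - 3vw → 3uvw + 2uv - 2uw^{2} + 3u + 2v^{3}w^{3} - 2v^{3}w^{2} - 2v^{3}w + 2v^{3} + v^{2}w^{4} - 2v^{2}w^{3} - 2v^{2}w^{2} + 3v^{2}w + 3v^{2} - 3vw^{3} + 2vw^{2} - vw
  leading term uvw: subtract (-v)·g_2 from 3uvw + 2uv - 2uw^{2} + 3u + 2v^{3}w^{3} - 2v^{3}w^{2} - 2v^{3}w + 2v^{3} + v^{2}w^{4} - 2v^{2}w^{3} - 2v^{2}w^{2} + 3v^{2}w + 3v^{2} - 3vw^{3} + 2vw^{2} - vw → 2uv - 2uw^{2} + 3u + 2v^{3}w^{3} - 2v^{3}w^{2} - 2v^{3}w + 2v^{3} + v^{2}w^{4} - 2v^{2}w^{3} - 2v^{2}w^{2} - 3v^{2}w + 2v^{2} - 3vw^{3} + 2vw^{2} - vw + 2v
  leading term uv: subtract (1)·g_3 from 2uv - 2uw^{2} + 3u + 2v^{3}w^{3} - 2v^{3}w^{2} - 2v^{3}w + 2v^{3} + v^{2}w^{4} - 2v^{2}w^{3} - 2v^{2}w^{2} - 3v^{2}w + 2v^{2} - 3vw^{3} + 2vw^{2} - vw + 2v → -2uw^{2} + 2v^{3}w^{3} - 2v^{3}w^{2} - 2v^{3}w + 2v^{3} + v^{2}w^{4} - 2v^{2}w^{3} - 2v^{2}w^{2} - v^{2} - 3vw^{3} - 2vw + v - w
  leading term uw^{2}: subtract (3w)·g_2 from -2uw^{2} + 2v^{3}w^{3} - 2v^{3}w^{2} - 2v^{3}w + 2v^{3} + v^{2}w^{4} - 2v^{2}w^{3} - 2v^{2}w^{2} - v^{2} - 3vw^{3} - 2vw + v - w → 2v^{3}w^{3} - 2v^{3}w^{2} - 2v^{3}w + 2v^{3} + v^{2}w^{4} - 2v^{2}w^{3} - 2v^{2}w^{2} - v^{2} - 3vw^{3} - 3vw^{2} + vw + v
  leading term v^{3}w^{3}: subtract (-vw)·g_4 from 2v^{3}w^{3} - 2v^{3}w^{2} - 2v^{3}w + 2v^{3} + v^{2}w^{4} - 2v^{2}w^{3} - 2v^{2}w^{2} - v^{2} - 3vw^{3} - 3vw^{2} + vw + v → 2v^{3}w^{2} + 3v^{3}w + 2v^{3} + v^{2}w^{3} - 3v^{2}w^{2} + v^{2}w - v^{2} - 3vw^{2} + v
  leading term v^{3}w^{2}: subtract (-v)·g_4 from 2v^{3}w^{2} + 3v^{3}w + 2v^{3} + v^{2}w^{3} - 3v^{2}w^{2} + v^{2}w - v^{2} - 3vw^{2} + v → 0
The remainder is 0, so this S-polynomial contributes no new basis element.
This is the inner loop of Buchberger's algorithm — each nonzero remainder becomes a new basis element.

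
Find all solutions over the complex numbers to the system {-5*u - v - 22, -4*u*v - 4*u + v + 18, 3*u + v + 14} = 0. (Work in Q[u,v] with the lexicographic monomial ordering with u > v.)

Compute a lex Gröbner basis by Buchberger's algorithm.
f_1 = -5*u - v - 22, LT = u.
f_2 = -4*u*v - 4*u + v + 18, LT = u*v.
f_3 = 3*u + v + 14, LT = u.

S(f_1,f_2): lcm = u*v. S = -u + 1/5*v**2 + 93/20*v + 9/2.
  leading term u: subtract (1/5)·f_1 from -u + 1/5*v**2 + 93/20*v + 9/2 → 1/5*v**2 + 97/20*v + 89/10
  leading term v**2: no divisor's leading term divides it; move 1/5*v**2 to the remainder.
  leading term v: no divisor's leading term divides it; move 97/20*v to the remainder.
  leading term 1: no divisor's leading term divides it; move 89/10 to the remainder.
  remainder 1/5*v**2 + 97/20*v + 89/10 ≠ 0; add h_4 = 1/5*v**2 + 97/20*v + 89/10 to the basis.

S(f_1,f_3): lcm = u. S = -2/15*v - 4/15.
  leading term v: no divisor's leading term divides it; move -2/15*v to the remainder.
  leading term 1: no divisor's leading term divides it; move -4/15 to the remainder.
  remainder -2/15*v - 4/15 ≠ 0; add h_5 = -2/15*v - 4/15 to the basis.

S(f_2,f_3): lcm = u*v. S = u - 1/3*v**2 - 59/12*v - 9/2.
  leading term u: subtract (-1/5)·f_1 from u - 1/3*v**2 - 59/12*v - 9/2 → -1/3*v**2 - 307/60*v - 89/10
  leading term v**2: subtract (-5/3)·h_4 from -1/3*v**2 - 307/60*v - 89/10 → 89/30*v + 89/15
  leading term v: subtract (-89/4)·h_5 from 89/30*v + 89/15 → 0
  remainder 0.

S(f_1,h_4): leading monomials are coprime, so the S-polynomial reduces to 0 (Buchberger's first criterion).
S(f_2,h_4): lcm = u*v**2. S = -93/4*u*v - 89/2*u - 1/4*v**2 - 9/2*v.
  leading term u*v: subtract (93/20*v)·f_1 from -93/4*u*v - 89/2*u - 1/4*v**2 - 9/2*v → -89/2*u + 22/5*v**2 + 489/5*v
  leading term u: subtract (89/10)·f_1 from -89/2*u + 22/5*v**2 + 489/5*v → 22/5*v**2 + 1067/10*v + 979/5
  leading term v**2: subtract (22)·h_4 from 22/5*v**2 + 1067/10*v + 979/5 → 0
  remainder 0.

S(f_3,h_4): leading monomials are coprime, so the S-polynomial reduces to 0 (Buchberger's first criterion).
S(f_1,h_5): leading monomials are coprime, so the S-polynomial reduces to 0 (Buchberger's first criterion).
S(f_2,h_5): lcm = u*v. S = -u - 1/4*v - 9/2.
  leading term u: subtract (1/5)·f_1 from -u - 1/4*v - 9/2 → -1/20*v - 1/10
  leading term v: subtract (3/8)·h_5 from -1/20*v - 1/10 → 0
  remainder 0.

S(f_3,h_5): leading monomials are coprime, so the S-polynomial reduces to 0 (Buchberger's first criterion).
S(h_4,h_5): lcm = v**2. S = 89/4*v + 89/2.
  leading term v: subtract (-1335/8)·h_5 from 89/4*v + 89/2 → 0
  remainder 0.

Every S-polynomial of the final basis reduces to 0, so we have a Gröbner basis.
Inter-reduce: drop elements whose leading term is divisible by another's, tail-reduce, and make monic.
Reduced Gröbner basis: {u + 4, v + 2}.

Elimination: the polynomial v + 2 lies in the elimination ideal for v, so v ∈ {-2}. For each such v, the remaining basis elements (now univariate) give the rest of the solution.
  v = -2: the earlier basis element becomes u + 4 = 0, giving u = -4 — point (-4, -2).

{(-4, -2)}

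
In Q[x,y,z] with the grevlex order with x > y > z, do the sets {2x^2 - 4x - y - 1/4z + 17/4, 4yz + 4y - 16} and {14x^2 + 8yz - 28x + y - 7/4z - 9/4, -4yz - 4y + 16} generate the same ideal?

Two ideals are equal iff their reduced Gröbner bases coincide (the reduced basis is unique for a fixed ordering).
Buchberger on the first generating set:
f_1 = 2x^2 - 4x - y - 1/4z + 17/4, LT = x^2.
f_2 = 4yz + 4y - 16, LT = yz.

The S-polynomials (S(f_1,f_2)) all reduce to 0 modulo the current basis, so we have a Gröbner basis.
Inter-reduce: drop elements whose leading term is divisible by another's, tail-reduce, and make monic.
Reduced Gröbner basis: {x^2 - 2x - 1/2y - 1/8z + 17/8, yz + y - 4}.

Buchberger on the second generating set:
h_1 = 14x^2 + 8yz - 28x + y - 7/4z - 9/4, LT = x^2.
h_2 = -4yz - 4y + 16, LT = yz.

The S-polynomials (S(h_1,h_2)) all reduce to 0 modulo the current basis, so we have a Gröbner basis.
Inter-reduce: drop elements whose leading term is divisible by another's, tail-reduce, and make monic.
Reduced Gröbner basis: {x^2 - 2x - 1/2y - 1/8z + 17/8, yz + y - 4}.

Same reduced basis, so the two generating sets span the same ideal.
The same test decides containment: I ⊆ J iff every generator of I reduces to 0 modulo a Gröbner basis of J.

Yes, the ideals are equal.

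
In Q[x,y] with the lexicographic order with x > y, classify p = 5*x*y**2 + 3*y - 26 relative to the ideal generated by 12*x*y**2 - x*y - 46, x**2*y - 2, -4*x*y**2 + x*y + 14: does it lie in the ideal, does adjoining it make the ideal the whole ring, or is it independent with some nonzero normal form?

First compute the reduced Gröbner basis of I by Buchberger's algorithm.
f_1 = 12*x*y**2 - x*y - 46, LT = x*y**2.
f_2 = x**2*y - 2, LT = x**2*y.
f_3 = -4*x*y**2 + x*y + 14, LT = x*y**2.

S(f_1,f_2): lcm = x**2*y**2. S = -1/12*x**2*y - 23/6*x + 2*y.
  leading term x**2*y: subtract (-1/12)·f_2 from -1/12*x**2*y - 23/6*x + 2*y → -23/6*x + 2*y - 1/6
  leading term x: no divisor's leading term divides it; move -23/6*x to the remainder.
  leading term y: no divisor's leading term divides it; move 2*y to the remainder.
  leading term 1: no divisor's leading term divides it; move -1/6 to the remainder.
  remainder -23/6*x + 2*y - 1/6 ≠ 0; add h_4 = -23/6*x + 2*y - 1/6 to the basis.

S(f_1,f_3): lcm = x*y**2. S = 1/6*x*y - 1/3.
  leading term x*y: subtract (-1/23*y)·h_4 from 1/6*x*y - 1/3 → 2/23*y**2 - 1/138*y - 1/3
  leading term y**2: no divisor's leading term divides it; move 2/23*y**2 to the remainder.
  leading term y: no divisor's leading term divides it; move -1/138*y to the remainder.
  leading term 1: no divisor's leading term divides it; move -1/3 to the remainder.
  remainder 2/23*y**2 - 1/138*y - 1/3 ≠ 0; add h_5 = 2/23*y**2 - 1/138*y - 1/3 to the basis.

S(f_2,f_3): lcm = x**2*y**2. S = 1/4*x**2*y + 7/2*x - 2*y.
  leading term x**2*y: subtract (1/4)·f_2 from 1/4*x**2*y + 7/2*x - 2*y → 7/2*x - 2*y + 1/2
  leading term x: subtract (-21/23)·h_4 from 7/2*x - 2*y + 1/2 → -4/23*y + 8/23
  leading term y: no divisor's leading term divides it; move -4/23*y to the remainder.
  leading term 1: no divisor's leading term divides it; move 8/23 to the remainder.
  remainder -4/23*y + 8/23 ≠ 0; add h_6 = -4/23*y + 8/23 to the basis.

S(f_1,h_4): lcm = x*y**2. S = -1/12*x*y + 12/23*y**3 - 1/23*y**2 - 23/6.
  leading term x*y: subtract (1/46*y)·h_4 from -1/12*x*y + 12/23*y**3 - 1/23*y**2 - 23/6 → 12/23*y**3 - 2/23*y**2 + 1/276*y - 23/6
  leading term y**3: subtract (6*y)·h_5 from 12/23*y**3 - 2/23*y**2 + 1/276*y - 23/6 → -1/23*y**2 + 553/276*y - 23/6
  leading term y**2: subtract (-1/2)·h_5 from -1/23*y**2 + 553/276*y - 23/6 → 2*y - 4
  leading term y: subtract (-23/2)·h_6 from 2*y - 4 → 0
  remainder 0.

S(f_2,h_4): lcm = x**2*y. S = 12/23*x*y**2 - 1/23*x*y - 2.
  leading term x*y**2: subtract (1/23)·f_1 from 12/23*x*y**2 - 1/23*x*y - 2 → 0
  remainder 0.

S(f_3,h_4): lcm = x*y**2. S = -1/4*x*y + 12/23*y**3 - 1/23*y**2 - 7/2.
  leading term x*y: subtract (3/46*y)·h_4 from -1/4*x*y + 12/23*y**3 - 1/23*y**2 - 7/2 → 12/23*y**3 - 4/23*y**2 + 1/92*y - 7/2
  leading term y**3: subtract (6*y)·h_5 from 12/23*y**3 - 4/23*y**2 + 1/92*y - 7/2 → -3/23*y**2 + 185/92*y - 7/2
  leading term y**2: subtract (-3/2)·h_5 from -3/23*y**2 + 185/92*y - 7/2 → 2*y - 4
  leading term y: subtract (-23/2)·h_6 from 2*y - 4 → 0
  remainder 0.

S(f_1,h_5): lcm = x*y**2. S = 23/6*x - 23/6.
  leading term x: subtract (-1)·h_4 from 23/6*x - 23/6 → 2*y - 4
  leading term y: subtract (-23/2)·h_6 from 2*y - 4 → 0
  remainder 0.

S(f_2,h_5): lcm = x**2*y**2. S = 1/12*x**2*y + 23/6*x**2 - 2*y.
  leading term x**2*y: subtract (1/12)·f_2 from 1/12*x**2*y + 23/6*x**2 - 2*y → 23/6*x**2 - 2*y + 1/6
  leading term x**2: subtract (-x)·h_4 from 23/6*x**2 - 2*y + 1/6 → 2*x*y - 1/6*x - 2*y + 1/6
  leading term x*y: subtract (-12/23*y)·h_4 from 2*x*y - 1/6*x - 2*y + 1/6 → -1/6*x + 24/23*y**2 - 48/23*y + 1/6
  leading term x: subtract (1/23)·h_4 from -1/6*x + 24/23*y**2 - 48/23*y + 1/6 → 24/23*y**2 - 50/23*y + 4/23
  leading term y**2: subtract (12)·h_5 from 24/23*y**2 - 50/23*y + 4/23 → -48/23*y + 96/23
  leading term y: subtract (12)·h_6 from -48/23*y + 96/23 → 0
  remainder 0.

S(f_3,h_5): lcm = x*y**2. S = -1/6*x*y + 23/6*x - 7/2.
  leading term x*y: subtract (1/23*y)·h_4 from -1/6*x*y + 23/6*x - 7/2 → 23/6*x - 2/23*y**2 + 1/138*y - 7/2
  leading term x: subtract (-1)·h_4 from 23/6*x - 2/23*y**2 + 1/138*y - 7/2 → -2/23*y**2 + 277/138*y - 11/3
  leading term y**2: subtract (-1)·h_5 from -2/23*y**2 + 277/138*y - 11/3 → 2*y - 4
  leading term y: subtract (-23/2)·h_6 from 2*y - 4 → 0
  remainder 0.

S(h_4,h_5): leading monomials are coprime, so the S-polynomial reduces to 0 (Buchberger's first criterion).
S(f_1,h_6): lcm = x*y**2. S = 23/12*x*y - 23/6.
  leading term x*y: subtract (-1/2*y)·h_4 from 23/12*x*y - 23/6 → y**2 - 1/12*y - 23/6
  leading term y**2: subtract (23/2)·h_5 from y**2 - 1/12*y - 23/6 → 0
  remainder 0.

S(f_2,h_6): lcm = x**2*y. S = 2*x**2 - 2.
  leading term x**2: subtract (-12/23*x)·h_4 from 2*x**2 - 2 → 24/23*x*y - 2/23*x - 2
  leading term x*y: subtract (-144/529*y)·h_4 from 24/23*x*y - 2/23*x - 2 → -2/23*x + 288/529*y**2 - 24/529*y - 2
  leading term x: subtract (12/529)·h_4 from -2/23*x + 288/529*y**2 - 24/529*y - 2 → 288/529*y**2 - 48/529*y - 1056/529
  leading term y**2: subtract (144/23)·h_5 from 288/529*y**2 - 48/529*y - 1056/529 → -24/529*y + 48/529
  leading term y: subtract (6/23)·h_6 from -24/529*y + 48/529 → 0
  remainder 0.

S(f_3,h_6): lcm = x*y**2. S = 7/4*x*y - 7/2.
  leading term x*y: subtract (-21/46*y)·h_4 from 7/4*x*y - 7/2 → 21/23*y**2 - 7/92*y - 7/2
  leading term y**2: subtract (21/2)·h_5 from 21/23*y**2 - 7/92*y - 7/2 → 0
  remainder 0.

S(h_4,h_6): leading monomials are coprime, so the S-polynomial reduces to 0 (Buchberger's first criterion).
S(h_5,h_6): lcm = y**2. S = 23/12*y - 23/6.
  leading term y: subtract (-529/48)·h_6 from 23/12*y - 23/6 → 0
  remainder 0.

Every S-polynomial of the final basis reduces to 0, so we have a Gröbner basis.
Inter-reduce: drop elements whose leading term is divisible by another's, tail-reduce, and make monic.
Reduced Gröbner basis: {x - 1, y - 2}.
Label its elements g_1 = x - 1, g_2 = y - 2.

Reduce p = 5*x*y**2 + 3*y - 26 modulo G:
  leading term x*y**2: subtract (5*y**2)·g_1 from 5*x*y**2 + 3*y - 26 → 5*y**2 + 3*y - 26
  leading term y**2: subtract (5*y)·g_2 from 5*y**2 + 3*y - 26 → 13*y - 26
  leading term y: subtract (13)·g_2 from 13*y - 26 → 0
  normal form = 0.
Since the normal form is 0, p ∈ I.

5*x*y**2 + 3*y - 26 lies in I (it reduces to 0).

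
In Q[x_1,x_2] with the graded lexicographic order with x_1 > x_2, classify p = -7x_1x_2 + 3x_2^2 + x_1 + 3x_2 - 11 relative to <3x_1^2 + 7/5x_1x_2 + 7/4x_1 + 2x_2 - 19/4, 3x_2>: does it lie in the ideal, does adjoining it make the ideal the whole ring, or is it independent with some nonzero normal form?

First compute the reduced Gröbner basis of I by Buchberger's algorithm.
f_1 = 3x_1^2 + 7/5x_1x_2 + 7/4x_1 + 2x_2 - 19/4, LT = x_1^2.
f_2 = 3x_2, LT = x_2.

S(f_1,f_2): leading monomials are coprime, so the S-polynomial reduces to 0 (Buchberger's first criterion).
Every S-polynomial of the final basis reduces to 0, so we have a Gröbner basis.
Inter-reduce: drop elements whose leading term is divisible by another's, tail-reduce, and make monic.
Reduced Gröbner basis: {x_1^2 + 7/12x_1 - 19/12, x_2}.
Label its elements g_1 = x_1^2 + 7/12x_1 - 19/12, g_2 = x_2.

Reduce p = -7x_1x_2 + 3x_2^2 + x_1 + 3x_2 - 11 modulo G:
  leading term x_1x_2: subtract (-7x_1)·g_2 from -7x_1x_2 + 3x_2^2 + x_1 + 3x_2 - 11 → 3x_2^2 + x_1 + 3x_2 - 11
  leading term x_2^2: subtract (3x_2)·g_2 from 3x_2^2 + x_1 + 3x_2 - 11 → x_1 + 3x_2 - 11
  leading term x_1: no divisor's leading term divides it; move x_1 to the remainder.
  leading term x_2: subtract (3)·g_2 from 3x_2 - 11 → -11
  leading term 1: no divisor's leading term divides it; move -11 to the remainder.
  normal form = x_1 - 11.
The normal form is nonzero, so p ∉ I. Since p minus its normal form lies in I, I + (p) = I + (r) where r = x_1 - 11; decide whether this ideal is the whole ring.
Run Buchberger on G together with r (pairs among the g_i already reduce to 0 since G is a Gröbner basis):
g_1 = x_1^2 + 7/12x_1 - 19/12, LT = x_1^2.
g_2 = x_2, LT = x_2.
r = x_1 - 11, LT = x_1.

S(g_1,g_2): leading monomials are coprime, so the S-polynomial reduces to 0 (Buchberger's first criterion).
S(g_1,r): lcm = x_1^2. S = 139/12x_1 - 19/12.
  leading term x_1: subtract (139/12)·r from 139/12x_1 - 19/12 → 755/6
  leading term 1: no divisor's leading term divides it; move 755/6 to the remainder.
  remainder 755/6 ≠ 0; add m_4 = 755/6 to the basis.

S(g_2,r): leading monomials are coprime, so the S-polynomial reduces to 0 (Buchberger's first criterion).
S(g_1,m_4): leading monomials are coprime, so the S-polynomial reduces to 0 (Buchberger's first criterion).
S(g_2,m_4): leading monomials are coprime, so the S-polynomial reduces to 0 (Buchberger's first criterion).
S(r,m_4): leading monomials are coprime, so the S-polynomial reduces to 0 (Buchberger's first criterion).
Every S-polynomial of the final basis reduces to 0, so we have a Gröbner basis.
Inter-reduce: drop elements whose leading term is divisible by another's, tail-reduce, and make monic.
Reduced Gröbner basis: {1}.
The reduced Gröbner basis of I + (p) is {1}: the ideal is the whole ring, so the enlarged system has no common solution — adjoining p is inconsistent.

Adjoining -7x_1x_2 + 3x_2^2 + x_1 + 3x_2 - 11 makes the ideal the whole ring: the system is inconsistent.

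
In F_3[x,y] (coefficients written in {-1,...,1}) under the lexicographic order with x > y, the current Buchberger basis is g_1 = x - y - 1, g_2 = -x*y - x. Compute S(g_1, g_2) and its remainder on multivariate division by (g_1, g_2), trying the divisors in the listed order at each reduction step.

S(g_1, g_2) = -x - y**2 - y; remainder on division = -y**2 + y - 1.

lcm(LM(g_1), LM(g_2)) = x*y.
S = (lcm/LT(g_1))·g_1 − (lcm/LT(g_2))·g_2 = -x - y**2 - y.
Reduce S modulo (g_1, g_2) in that order:
  leading term x: subtract (-1)·g_1 from -x - y**2 - y → -y**2 + y - 1
  leading term y**2: no divisor's leading term divides it; move -y**2 to the remainder.
  leading term y: no divisor's leading term divides it; move y to the remainder.
  leading term 1: no divisor's leading term divides it; move -1 to the remainder.
The remainder -y**2 + y - 1 is nonzero, so it would be added as the next basis element.
This is the inner loop of Buchberger's algorithm — each nonzero remainder becomes a new basis element.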